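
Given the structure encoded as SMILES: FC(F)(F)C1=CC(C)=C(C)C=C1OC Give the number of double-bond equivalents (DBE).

Degree of unsaturation = (number of rings) + (number of π bonds).
Ring closures in the SMILES: 1.
π bonds: 3 double bonds (each 1 DoU) → 3 DoU from unsaturation.
Total DoU = 1 + 3 = 4.

4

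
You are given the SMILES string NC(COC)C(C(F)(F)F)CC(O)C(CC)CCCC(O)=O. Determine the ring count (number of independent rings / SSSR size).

In SMILES, each pair of matching ring-closure digits denotes one ring-closing bond; the number of such bonds equals the number of independent rings.
Ring-closure bonds here: 0.

0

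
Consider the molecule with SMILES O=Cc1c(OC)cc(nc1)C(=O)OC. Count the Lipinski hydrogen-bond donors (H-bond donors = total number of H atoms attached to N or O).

0

Donors: find every N or O and count the H atoms it carries.
  atom 1 (O): bond orders sum to 2 → 0 H
  atom 5 (O): bond orders sum to 2 → 0 H
  atom 9 (N): bond orders sum to 3 → 0 H
  atom 12 (O): bond orders sum to 2 → 0 H
  atom 13 (O): bond orders sum to 2 → 0 H
Lipinski HBD = 0.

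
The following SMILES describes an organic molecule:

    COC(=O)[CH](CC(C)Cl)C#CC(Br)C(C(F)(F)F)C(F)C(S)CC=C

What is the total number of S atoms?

Scan the SMILES for S atoms (remember two-letter symbols like Cl and Br are single atoms).
Sulfur count: 1.

1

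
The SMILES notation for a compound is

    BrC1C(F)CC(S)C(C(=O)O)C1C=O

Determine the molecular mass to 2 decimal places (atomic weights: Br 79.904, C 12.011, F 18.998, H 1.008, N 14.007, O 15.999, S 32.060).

First, the molecular formula is C8H10BrFO3S (counting implicit H from valence).
  Br: 1 × 79.904 = 79.904
  C: 8 × 12.011 = 96.088
  F: 1 × 18.998 = 18.998
  H: 10 × 1.008 = 10.080
  O: 3 × 15.999 = 47.997
  S: 1 × 32.060 = 32.060
Sum: 1×79.904 + 8×12.011 + 1×18.998 + 10×1.008 + 3×15.999 + 1×32.060 = 285.127 → 285.13 g/mol.

285.13 g/mol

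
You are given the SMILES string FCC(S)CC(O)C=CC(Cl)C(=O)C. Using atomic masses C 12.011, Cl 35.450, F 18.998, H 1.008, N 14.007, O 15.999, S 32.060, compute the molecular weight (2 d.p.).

First, the molecular formula is C9H14ClFO2S (counting implicit H from valence).
  C: 9 × 12.011 = 108.099
  Cl: 1 × 35.450 = 35.450
  F: 1 × 18.998 = 18.998
  H: 14 × 1.008 = 14.112
  O: 2 × 15.999 = 31.998
  S: 1 × 32.060 = 32.060
Sum: 9×12.011 + 1×35.450 + 1×18.998 + 14×1.008 + 2×15.999 + 1×32.060 = 240.717 → 240.72 g/mol.

240.72 g/mol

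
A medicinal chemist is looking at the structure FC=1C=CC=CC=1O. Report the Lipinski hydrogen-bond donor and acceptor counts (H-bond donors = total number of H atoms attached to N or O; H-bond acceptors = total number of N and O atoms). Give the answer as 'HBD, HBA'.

Donors: find every N or O and count the H atoms it carries.
  atom 8 (O): bond orders sum to 1 → 1 H
Lipinski HBD = 1.
Acceptors: N atoms = 0, O atoms = 1 → HBA = 1.

1, 1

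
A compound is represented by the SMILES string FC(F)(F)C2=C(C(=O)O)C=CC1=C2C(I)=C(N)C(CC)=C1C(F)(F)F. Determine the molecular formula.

Walk through each heavy atom and fill implicit hydrogens from standard valence (C 4, N 3, O 2, S 2, halogen 1):
  atom 1: F (halogen, monovalent) → 0 H
  atom 2: C, bond orders sum to 4 (valence 4) → 0 H
  atom 3: F (halogen, monovalent) → 0 H
  atom 4: F (halogen, monovalent) → 0 H
  atom 5: C, bond orders sum to 4 (valence 4) → 0 H
  atom 6: C, bond orders sum to 4 (valence 4) → 0 H
  atom 7: C, bond orders sum to 4 (valence 4) → 0 H
  atom 8: O, bond orders sum to 2 (valence 2) → 0 H
  atom 9: O, bond orders sum to 1 (valence 2) → 1 H
  atom 10: C, bond orders sum to 3 (valence 4) → 1 H
  atom 11: C, bond orders sum to 3 (valence 4) → 1 H
  atom 12: C, bond orders sum to 4 (valence 4) → 0 H
  atom 13: C, bond orders sum to 4 (valence 4) → 0 H
  atom 14: C, bond orders sum to 4 (valence 4) → 0 H
  atom 15: I (halogen, monovalent) → 0 H
  atom 16: C, bond orders sum to 4 (valence 4) → 0 H
  atom 17: N, bond orders sum to 1 (valence 3) → 2 H
  atom 18: C, bond orders sum to 4 (valence 4) → 0 H
  atom 19: C, bond orders sum to 2 (valence 4) → 2 H
  atom 20: C, bond orders sum to 1 (valence 4) → 3 H
  atom 21: C, bond orders sum to 4 (valence 4) → 0 H
  atom 22: C, bond orders sum to 4 (valence 4) → 0 H
  atom 23: F (halogen, monovalent) → 0 H
  atom 24: F (halogen, monovalent) → 0 H
  atom 25: F (halogen, monovalent) → 0 H
Totals → C:15, H:10, F:6, I:1, N:1, O:2.
In Hill order: C15H10F6INO2.

C15H10F6INO2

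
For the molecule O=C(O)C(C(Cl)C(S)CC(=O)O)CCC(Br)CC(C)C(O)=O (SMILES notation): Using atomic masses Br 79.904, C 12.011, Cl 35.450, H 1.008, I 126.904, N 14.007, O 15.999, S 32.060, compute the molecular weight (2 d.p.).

First, the molecular formula is C13H20BrClO6S (counting implicit H from valence).
  Br: 1 × 79.904 = 79.904
  C: 13 × 12.011 = 156.143
  Cl: 1 × 35.450 = 35.450
  H: 20 × 1.008 = 20.160
  O: 6 × 15.999 = 95.994
  S: 1 × 32.060 = 32.060
Sum: 1×79.904 + 13×12.011 + 1×35.450 + 20×1.008 + 6×15.999 + 1×32.060 = 419.711 → 419.71 g/mol.

419.71 g/mol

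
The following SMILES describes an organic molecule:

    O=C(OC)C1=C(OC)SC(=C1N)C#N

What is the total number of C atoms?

8

Count every carbon token in the SMILES (each C, including those in ring-closure positions and inside branches).
Carbon count: 8.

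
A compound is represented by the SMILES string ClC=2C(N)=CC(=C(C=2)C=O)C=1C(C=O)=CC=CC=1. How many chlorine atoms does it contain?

Scan the SMILES for Cl atoms (remember two-letter symbols like Cl and Br are single atoms).
Chlorine count: 1.

1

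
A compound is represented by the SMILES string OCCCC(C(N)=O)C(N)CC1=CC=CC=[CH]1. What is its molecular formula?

C13H20N2O2

Walk through each heavy atom and fill implicit hydrogens from standard valence (C 4, N 3, O 2, S 2, halogen 1):
  atom 1: O, bond orders sum to 1 (valence 2) → 1 H
  atom 2: C, bond orders sum to 2 (valence 4) → 2 H
  atom 3: C, bond orders sum to 2 (valence 4) → 2 H
  atom 4: C, bond orders sum to 2 (valence 4) → 2 H
  atom 5: C, bond orders sum to 3 (valence 4) → 1 H
  atom 6: C, bond orders sum to 4 (valence 4) → 0 H
  atom 7: N, bond orders sum to 1 (valence 3) → 2 H
  atom 8: O, bond orders sum to 2 (valence 2) → 0 H
  atom 9: C, bond orders sum to 3 (valence 4) → 1 H
  atom 10: N, bond orders sum to 1 (valence 3) → 2 H
  atom 11: C, bond orders sum to 2 (valence 4) → 2 H
  atom 12: C, bond orders sum to 4 (valence 4) → 0 H
  atom 13: C, bond orders sum to 3 (valence 4) → 1 H
  atom 14: C, bond orders sum to 3 (valence 4) → 1 H
  atom 15: C, bond orders sum to 3 (valence 4) → 1 H
  atom 16: C, bond orders sum to 3 (valence 4) → 1 H
  atom 17: C with explicit H count 1
Totals → C:13, H:20, N:2, O:2.
In Hill order: C13H20N2O2.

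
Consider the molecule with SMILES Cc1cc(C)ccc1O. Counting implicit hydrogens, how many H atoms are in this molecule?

Walk through each heavy atom and fill implicit hydrogens from standard valence (C 4, N 3, O 2, S 2, halogen 1); for lowercase aromatic atoms, an aromatic c carries 1 H when it has two neighbours and 0 H with three, and aromatic n carries 0 H:
  atom 1: C, bond orders sum to 1 (valence 4) → 3 H
  atom 2: aromatic c, 3 neighbours → 0 H
  atom 3: aromatic c, 2 neighbours → 1 H
  atom 4: aromatic c, 3 neighbours → 0 H
  atom 5: C, bond orders sum to 1 (valence 4) → 3 H
  atom 6: aromatic c, 2 neighbours → 1 H
  atom 7: aromatic c, 2 neighbours → 1 H
  atom 8: aromatic c, 3 neighbours → 0 H
  atom 9: O, bond orders sum to 1 (valence 2) → 1 H
Total hydrogens: 10.

10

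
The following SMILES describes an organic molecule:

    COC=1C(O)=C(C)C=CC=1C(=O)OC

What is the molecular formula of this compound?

C10H12O4

Walk through each heavy atom and fill implicit hydrogens from standard valence (C 4, N 3, O 2, S 2, halogen 1):
  atom 1: C, bond orders sum to 1 (valence 4) → 3 H
  atom 2: O, bond orders sum to 2 (valence 2) → 0 H
  atom 3: C, bond orders sum to 4 (valence 4) → 0 H
  atom 4: C, bond orders sum to 4 (valence 4) → 0 H
  atom 5: O, bond orders sum to 1 (valence 2) → 1 H
  atom 6: C, bond orders sum to 4 (valence 4) → 0 H
  atom 7: C, bond orders sum to 1 (valence 4) → 3 H
  atom 8: C, bond orders sum to 3 (valence 4) → 1 H
  atom 9: C, bond orders sum to 3 (valence 4) → 1 H
  atom 10: C, bond orders sum to 4 (valence 4) → 0 H
  atom 11: C, bond orders sum to 4 (valence 4) → 0 H
  atom 12: O, bond orders sum to 2 (valence 2) → 0 H
  atom 13: O, bond orders sum to 2 (valence 2) → 0 H
  atom 14: C, bond orders sum to 1 (valence 4) → 3 H
Totals → C:10, H:12, O:4.
In Hill order: C10H12O4.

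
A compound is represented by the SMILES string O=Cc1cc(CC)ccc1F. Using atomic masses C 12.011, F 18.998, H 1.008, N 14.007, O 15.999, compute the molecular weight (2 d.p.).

152.17 g/mol

First, the molecular formula is C9H9FO (counting implicit H from valence).
  C: 9 × 12.011 = 108.099
  F: 1 × 18.998 = 18.998
  H: 9 × 1.008 = 9.072
  O: 1 × 15.999 = 15.999
Sum: 9×12.011 + 1×18.998 + 9×1.008 + 1×15.999 = 152.168 → 152.17 g/mol.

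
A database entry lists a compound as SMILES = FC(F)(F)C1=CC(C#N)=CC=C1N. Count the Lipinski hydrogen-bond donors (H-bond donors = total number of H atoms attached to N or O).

Donors: find every N or O and count the H atoms it carries.
  atom 9 (N): bond orders sum to 3 → 0 H
  atom 13 (N): bond orders sum to 1 → 2 H
Lipinski HBD = 2.

2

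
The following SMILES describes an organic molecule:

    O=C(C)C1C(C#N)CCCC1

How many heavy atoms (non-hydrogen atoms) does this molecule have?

11

Every atom symbol written in the SMILES (organic subset) is one heavy atom; implicit H are not written.
Heavy atoms by element → C:9, N:1, O:1.
Total: 11.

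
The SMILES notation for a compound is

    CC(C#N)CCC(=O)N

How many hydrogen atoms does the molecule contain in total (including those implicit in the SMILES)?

Walk through each heavy atom and fill implicit hydrogens from standard valence (C 4, N 3, O 2, S 2, halogen 1):
  atom 1: C, bond orders sum to 1 (valence 4) → 3 H
  atom 2: C, bond orders sum to 3 (valence 4) → 1 H
  atom 3: C, bond orders sum to 4 (valence 4) → 0 H
  atom 4: N, bond orders sum to 3 (valence 3) → 0 H
  atom 5: C, bond orders sum to 2 (valence 4) → 2 H
  atom 6: C, bond orders sum to 2 (valence 4) → 2 H
  atom 7: C, bond orders sum to 4 (valence 4) → 0 H
  atom 8: O, bond orders sum to 2 (valence 2) → 0 H
  atom 9: N, bond orders sum to 1 (valence 3) → 2 H
Total hydrogens: 10.

10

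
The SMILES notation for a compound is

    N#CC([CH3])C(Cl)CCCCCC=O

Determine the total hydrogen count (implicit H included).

16

Walk through each heavy atom and fill implicit hydrogens from standard valence (C 4, N 3, O 2, S 2, halogen 1):
  atom 1: N, bond orders sum to 3 (valence 3) → 0 H
  atom 2: C, bond orders sum to 4 (valence 4) → 0 H
  atom 3: C, bond orders sum to 3 (valence 4) → 1 H
  atom 4: C with explicit H count 3
  atom 5: C, bond orders sum to 3 (valence 4) → 1 H
  atom 6: Cl (halogen, monovalent) → 0 H
  atom 7: C, bond orders sum to 2 (valence 4) → 2 H
  atom 8: C, bond orders sum to 2 (valence 4) → 2 H
  atom 9: C, bond orders sum to 2 (valence 4) → 2 H
  atom 10: C, bond orders sum to 2 (valence 4) → 2 H
  atom 11: C, bond orders sum to 2 (valence 4) → 2 H
  atom 12: C, bond orders sum to 3 (valence 4) → 1 H
  atom 13: O, bond orders sum to 2 (valence 2) → 0 H
Total hydrogens: 16.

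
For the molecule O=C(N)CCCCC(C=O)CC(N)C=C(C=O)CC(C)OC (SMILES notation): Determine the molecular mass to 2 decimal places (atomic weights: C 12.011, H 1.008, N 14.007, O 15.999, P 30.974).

312.41 g/mol

First, the molecular formula is C16H28N2O4 (counting implicit H from valence).
  C: 16 × 12.011 = 192.176
  H: 28 × 1.008 = 28.224
  N: 2 × 14.007 = 28.014
  O: 4 × 15.999 = 63.996
Sum: 16×12.011 + 28×1.008 + 2×14.007 + 4×15.999 = 312.410 → 312.41 g/mol.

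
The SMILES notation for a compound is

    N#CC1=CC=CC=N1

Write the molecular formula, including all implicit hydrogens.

Walk through each heavy atom and fill implicit hydrogens from standard valence (C 4, N 3, O 2, S 2, halogen 1):
  atom 1: N, bond orders sum to 3 (valence 3) → 0 H
  atom 2: C, bond orders sum to 4 (valence 4) → 0 H
  atom 3: C, bond orders sum to 4 (valence 4) → 0 H
  atom 4: C, bond orders sum to 3 (valence 4) → 1 H
  atom 5: C, bond orders sum to 3 (valence 4) → 1 H
  atom 6: C, bond orders sum to 3 (valence 4) → 1 H
  atom 7: C, bond orders sum to 3 (valence 4) → 1 H
  atom 8: N, bond orders sum to 3 (valence 3) → 0 H
Totals → C:6, H:4, N:2.
In Hill order: C6H4N2.

C6H4N2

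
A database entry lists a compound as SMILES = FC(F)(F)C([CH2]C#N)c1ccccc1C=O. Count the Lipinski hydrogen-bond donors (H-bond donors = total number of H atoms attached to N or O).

0

Donors: find every N or O and count the H atoms it carries.
  atom 8 (N): bond orders sum to 3 → 0 H
  atom 16 (O): bond orders sum to 2 → 0 H
Lipinski HBD = 0.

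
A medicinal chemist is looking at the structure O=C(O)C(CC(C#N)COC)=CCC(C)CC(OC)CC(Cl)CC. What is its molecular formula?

C18H30ClNO4

Walk through each heavy atom and fill implicit hydrogens from standard valence (C 4, N 3, O 2, S 2, halogen 1):
  atom 1: O, bond orders sum to 2 (valence 2) → 0 H
  atom 2: C, bond orders sum to 4 (valence 4) → 0 H
  atom 3: O, bond orders sum to 1 (valence 2) → 1 H
  atom 4: C, bond orders sum to 4 (valence 4) → 0 H
  atom 5: C, bond orders sum to 2 (valence 4) → 2 H
  atom 6: C, bond orders sum to 3 (valence 4) → 1 H
  atom 7: C, bond orders sum to 4 (valence 4) → 0 H
  atom 8: N, bond orders sum to 3 (valence 3) → 0 H
  atom 9: C, bond orders sum to 2 (valence 4) → 2 H
  atom 10: O, bond orders sum to 2 (valence 2) → 0 H
  atom 11: C, bond orders sum to 1 (valence 4) → 3 H
  atom 12: C, bond orders sum to 3 (valence 4) → 1 H
  atom 13: C, bond orders sum to 2 (valence 4) → 2 H
  atom 14: C, bond orders sum to 3 (valence 4) → 1 H
  atom 15: C, bond orders sum to 1 (valence 4) → 3 H
  atom 16: C, bond orders sum to 2 (valence 4) → 2 H
  atom 17: C, bond orders sum to 3 (valence 4) → 1 H
  atom 18: O, bond orders sum to 2 (valence 2) → 0 H
  atom 19: C, bond orders sum to 1 (valence 4) → 3 H
  atom 20: C, bond orders sum to 2 (valence 4) → 2 H
  atom 21: C, bond orders sum to 3 (valence 4) → 1 H
  atom 22: Cl (halogen, monovalent) → 0 H
  atom 23: C, bond orders sum to 2 (valence 4) → 2 H
  atom 24: C, bond orders sum to 1 (valence 4) → 3 H
Totals → C:18, H:30, Cl:1, N:1, O:4.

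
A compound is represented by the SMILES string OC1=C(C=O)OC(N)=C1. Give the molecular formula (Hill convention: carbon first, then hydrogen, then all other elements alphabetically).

Walk through each heavy atom and fill implicit hydrogens from standard valence (C 4, N 3, O 2, S 2, halogen 1):
  atom 1: O, bond orders sum to 1 (valence 2) → 1 H
  atom 2: C, bond orders sum to 4 (valence 4) → 0 H
  atom 3: C, bond orders sum to 4 (valence 4) → 0 H
  atom 4: C, bond orders sum to 3 (valence 4) → 1 H
  atom 5: O, bond orders sum to 2 (valence 2) → 0 H
  atom 6: O, bond orders sum to 2 (valence 2) → 0 H
  atom 7: C, bond orders sum to 4 (valence 4) → 0 H
  atom 8: N, bond orders sum to 1 (valence 3) → 2 H
  atom 9: C, bond orders sum to 3 (valence 4) → 1 H
Totals → C:5, H:5, N:1, O:3.
In Hill order: C5H5NO3.

C5H5NO3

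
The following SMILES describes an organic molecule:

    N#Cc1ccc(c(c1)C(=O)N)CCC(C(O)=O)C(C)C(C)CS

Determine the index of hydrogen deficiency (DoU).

8

Molecular formula: C17H22N2O3S.
DoU = (2C + 2 + N − H − X) / 2, where X is the halogen count and O/S are ignored.
    = (2·17 + 2 + 2 − 22 − 0) / 2 = 16 / 2 = 8.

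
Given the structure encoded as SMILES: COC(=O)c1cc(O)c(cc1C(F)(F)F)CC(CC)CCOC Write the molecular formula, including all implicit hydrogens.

Walk through each heavy atom and fill implicit hydrogens from standard valence (C 4, N 3, O 2, S 2, halogen 1); for lowercase aromatic atoms, an aromatic c carries 1 H when it has two neighbours and 0 H with three, and aromatic n carries 0 H:
  atom 1: C, bond orders sum to 1 (valence 4) → 3 H
  atom 2: O, bond orders sum to 2 (valence 2) → 0 H
  atom 3: C, bond orders sum to 4 (valence 4) → 0 H
  atom 4: O, bond orders sum to 2 (valence 2) → 0 H
  atom 5: aromatic c, 3 neighbours → 0 H
  atom 6: aromatic c, 2 neighbours → 1 H
  atom 7: aromatic c, 3 neighbours → 0 H
  atom 8: O, bond orders sum to 1 (valence 2) → 1 H
  atom 9: aromatic c, 3 neighbours → 0 H
  atom 10: aromatic c, 2 neighbours → 1 H
  atom 11: aromatic c, 3 neighbours → 0 H
  atom 12: C, bond orders sum to 4 (valence 4) → 0 H
  atom 13: F (halogen, monovalent) → 0 H
  atom 14: F (halogen, monovalent) → 0 H
  atom 15: F (halogen, monovalent) → 0 H
  atom 16: C, bond orders sum to 2 (valence 4) → 2 H
  atom 17: C, bond orders sum to 3 (valence 4) → 1 H
  atom 18: C, bond orders sum to 2 (valence 4) → 2 H
  atom 19: C, bond orders sum to 1 (valence 4) → 3 H
  atom 20: C, bond orders sum to 2 (valence 4) → 2 H
  atom 21: C, bond orders sum to 2 (valence 4) → 2 H
  atom 22: O, bond orders sum to 2 (valence 2) → 0 H
  atom 23: C, bond orders sum to 1 (valence 4) → 3 H
Totals → C:16, H:21, F:3, O:4.
In Hill order: C16H21F3O4.

C16H21F3O4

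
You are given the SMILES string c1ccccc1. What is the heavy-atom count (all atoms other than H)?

6

Every atom symbol written in the SMILES (organic subset) is one heavy atom; implicit H are not written.
Heavy atoms by element → C:6.
Total: 6.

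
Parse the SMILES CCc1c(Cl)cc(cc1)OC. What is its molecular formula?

Walk through each heavy atom and fill implicit hydrogens from standard valence (C 4, N 3, O 2, S 2, halogen 1); for lowercase aromatic atoms, an aromatic c carries 1 H when it has two neighbours and 0 H with three, and aromatic n carries 0 H:
  atom 1: C, bond orders sum to 1 (valence 4) → 3 H
  atom 2: C, bond orders sum to 2 (valence 4) → 2 H
  atom 3: aromatic c, 3 neighbours → 0 H
  atom 4: aromatic c, 3 neighbours → 0 H
  atom 5: Cl (halogen, monovalent) → 0 H
  atom 6: aromatic c, 2 neighbours → 1 H
  atom 7: aromatic c, 3 neighbours → 0 H
  atom 8: aromatic c, 2 neighbours → 1 H
  atom 9: aromatic c, 2 neighbours → 1 H
  atom 10: O, bond orders sum to 2 (valence 2) → 0 H
  atom 11: C, bond orders sum to 1 (valence 4) → 3 H
Totals → C:9, H:11, Cl:1, O:1.
In Hill order: C9H11ClO.

C9H11ClO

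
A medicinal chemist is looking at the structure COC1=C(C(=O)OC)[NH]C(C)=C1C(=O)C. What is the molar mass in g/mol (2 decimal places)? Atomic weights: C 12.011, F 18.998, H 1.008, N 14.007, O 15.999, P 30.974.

211.22 g/mol

First, the molecular formula is C10H13NO4 (counting implicit H from valence).
  C: 10 × 12.011 = 120.110
  H: 13 × 1.008 = 13.104
  N: 1 × 14.007 = 14.007
  O: 4 × 15.999 = 63.996
Sum: 10×12.011 + 13×1.008 + 1×14.007 + 4×15.999 = 211.217 → 211.22 g/mol.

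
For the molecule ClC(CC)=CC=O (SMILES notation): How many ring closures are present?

In SMILES, each pair of matching ring-closure digits denotes one ring-closing bond; the number of such bonds equals the number of independent rings.
Ring-closure bonds here: 0.

0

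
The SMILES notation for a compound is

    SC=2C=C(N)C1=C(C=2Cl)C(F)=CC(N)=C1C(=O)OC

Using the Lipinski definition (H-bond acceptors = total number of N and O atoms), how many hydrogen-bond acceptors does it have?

4

N atoms: 2; O atoms: 2.
Lipinski HBA = 2 + 2 = 4.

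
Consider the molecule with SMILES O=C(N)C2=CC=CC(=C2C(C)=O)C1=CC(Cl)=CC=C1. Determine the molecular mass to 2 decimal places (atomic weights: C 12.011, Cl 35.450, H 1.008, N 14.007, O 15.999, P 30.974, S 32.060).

First, the molecular formula is C15H12ClNO2 (counting implicit H from valence).
  C: 15 × 12.011 = 180.165
  Cl: 1 × 35.450 = 35.450
  H: 12 × 1.008 = 12.096
  N: 1 × 14.007 = 14.007
  O: 2 × 15.999 = 31.998
Sum: 15×12.011 + 1×35.450 + 12×1.008 + 1×14.007 + 2×15.999 = 273.716 → 273.72 g/mol.

273.72 g/mol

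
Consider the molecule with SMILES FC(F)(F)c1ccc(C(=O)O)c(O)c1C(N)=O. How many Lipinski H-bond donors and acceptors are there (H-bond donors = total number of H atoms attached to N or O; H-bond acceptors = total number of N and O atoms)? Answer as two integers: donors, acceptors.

Donors: find every N or O and count the H atoms it carries.
  atom 10 (O): bond orders sum to 2 → 0 H
  atom 11 (O): bond orders sum to 1 → 1 H
  atom 13 (O): bond orders sum to 1 → 1 H
  atom 16 (N): bond orders sum to 1 → 2 H
  atom 17 (O): bond orders sum to 2 → 0 H
Lipinski HBD = 4.
Acceptors: N atoms = 1, O atoms = 4 → HBA = 5.

4, 5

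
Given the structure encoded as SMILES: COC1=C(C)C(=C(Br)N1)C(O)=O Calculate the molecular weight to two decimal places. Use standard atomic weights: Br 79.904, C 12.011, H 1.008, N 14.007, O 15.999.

First, the molecular formula is C7H8BrNO3 (counting implicit H from valence).
  Br: 1 × 79.904 = 79.904
  C: 7 × 12.011 = 84.077
  H: 8 × 1.008 = 8.064
  N: 1 × 14.007 = 14.007
  O: 3 × 15.999 = 47.997
Sum: 1×79.904 + 7×12.011 + 8×1.008 + 1×14.007 + 3×15.999 = 234.049 → 234.05 g/mol.

234.05 g/mol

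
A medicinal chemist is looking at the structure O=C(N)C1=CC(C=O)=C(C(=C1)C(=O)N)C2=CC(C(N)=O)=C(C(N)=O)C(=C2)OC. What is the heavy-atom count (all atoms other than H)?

28

Every atom symbol written in the SMILES (organic subset) is one heavy atom; implicit H are not written.
Heavy atoms by element → C:18, N:4, O:6.
Total: 28.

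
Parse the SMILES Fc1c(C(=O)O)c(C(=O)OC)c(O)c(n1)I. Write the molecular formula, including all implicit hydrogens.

Walk through each heavy atom and fill implicit hydrogens from standard valence (C 4, N 3, O 2, S 2, halogen 1); for lowercase aromatic atoms, an aromatic c carries 1 H when it has two neighbours and 0 H with three, and aromatic n carries 0 H:
  atom 1: F (halogen, monovalent) → 0 H
  atom 2: aromatic c, 3 neighbours → 0 H
  atom 3: aromatic c, 3 neighbours → 0 H
  atom 4: C, bond orders sum to 4 (valence 4) → 0 H
  atom 5: O, bond orders sum to 2 (valence 2) → 0 H
  atom 6: O, bond orders sum to 1 (valence 2) → 1 H
  atom 7: aromatic c, 3 neighbours → 0 H
  atom 8: C, bond orders sum to 4 (valence 4) → 0 H
  atom 9: O, bond orders sum to 2 (valence 2) → 0 H
  atom 10: O, bond orders sum to 2 (valence 2) → 0 H
  atom 11: C, bond orders sum to 1 (valence 4) → 3 H
  atom 12: aromatic c, 3 neighbours → 0 H
  atom 13: O, bond orders sum to 1 (valence 2) → 1 H
  atom 14: aromatic c, 3 neighbours → 0 H
  atom 15: aromatic n, 2 neighbours → 0 H
  atom 16: I (halogen, monovalent) → 0 H
Totals → C:8, H:5, F:1, I:1, N:1, O:5.
In Hill order: C8H5FINO5.

C8H5FINO5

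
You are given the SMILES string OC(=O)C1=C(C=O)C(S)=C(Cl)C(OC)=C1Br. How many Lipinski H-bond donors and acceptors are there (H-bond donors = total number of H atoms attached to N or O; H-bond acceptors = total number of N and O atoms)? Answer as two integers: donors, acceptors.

Donors: find every N or O and count the H atoms it carries.
  atom 1 (O): bond orders sum to 1 → 1 H
  atom 3 (O): bond orders sum to 2 → 0 H
  atom 7 (O): bond orders sum to 2 → 0 H
  atom 13 (O): bond orders sum to 2 → 0 H
Lipinski HBD = 1.
Acceptors: N atoms = 0, O atoms = 4 → HBA = 4.

1, 4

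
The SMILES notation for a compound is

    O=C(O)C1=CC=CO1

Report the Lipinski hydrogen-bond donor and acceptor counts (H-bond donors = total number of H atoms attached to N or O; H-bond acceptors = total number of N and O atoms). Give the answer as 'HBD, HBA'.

1, 3

Donors: find every N or O and count the H atoms it carries.
  atom 1 (O): bond orders sum to 2 → 0 H
  atom 3 (O): bond orders sum to 1 → 1 H
  atom 8 (O): bond orders sum to 2 → 0 H
Lipinski HBD = 1.
Acceptors: N atoms = 0, O atoms = 3 → HBA = 3.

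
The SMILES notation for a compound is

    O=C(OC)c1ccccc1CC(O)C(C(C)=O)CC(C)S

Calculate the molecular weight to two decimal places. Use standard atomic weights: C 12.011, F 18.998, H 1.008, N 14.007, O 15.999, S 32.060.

First, the molecular formula is C16H22O4S (counting implicit H from valence).
  C: 16 × 12.011 = 192.176
  H: 22 × 1.008 = 22.176
  O: 4 × 15.999 = 63.996
  S: 1 × 32.060 = 32.060
Sum: 16×12.011 + 22×1.008 + 4×15.999 + 1×32.060 = 310.408 → 310.41 g/mol.

310.41 g/mol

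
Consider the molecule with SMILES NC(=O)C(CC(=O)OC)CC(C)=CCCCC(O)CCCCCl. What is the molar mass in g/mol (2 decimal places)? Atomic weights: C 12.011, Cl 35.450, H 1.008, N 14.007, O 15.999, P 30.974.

First, the molecular formula is C17H30ClNO4 (counting implicit H from valence).
  C: 17 × 12.011 = 204.187
  Cl: 1 × 35.450 = 35.450
  H: 30 × 1.008 = 30.240
  N: 1 × 14.007 = 14.007
  O: 4 × 15.999 = 63.996
Sum: 17×12.011 + 1×35.450 + 30×1.008 + 1×14.007 + 4×15.999 = 347.880 → 347.88 g/mol.

347.88 g/mol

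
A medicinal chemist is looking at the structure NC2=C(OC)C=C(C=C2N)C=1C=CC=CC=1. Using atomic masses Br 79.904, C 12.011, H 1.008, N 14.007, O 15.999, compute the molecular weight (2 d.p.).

First, the molecular formula is C13H14N2O (counting implicit H from valence).
  C: 13 × 12.011 = 156.143
  H: 14 × 1.008 = 14.112
  N: 2 × 14.007 = 28.014
  O: 1 × 15.999 = 15.999
Sum: 13×12.011 + 14×1.008 + 2×14.007 + 1×15.999 = 214.268 → 214.27 g/mol.

214.27 g/mol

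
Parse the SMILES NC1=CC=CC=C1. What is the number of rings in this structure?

1

In SMILES, each pair of matching ring-closure digits denotes one ring-closing bond; the number of such bonds equals the number of independent rings.
Ring-closure bonds here: 1.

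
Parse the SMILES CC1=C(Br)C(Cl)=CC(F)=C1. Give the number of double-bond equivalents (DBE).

Degree of unsaturation = (number of rings) + (number of π bonds).
Ring closures in the SMILES: 1.
π bonds: 3 double bonds (each 1 DoU) → 3 DoU from unsaturation.
Total DoU = 1 + 3 = 4.

4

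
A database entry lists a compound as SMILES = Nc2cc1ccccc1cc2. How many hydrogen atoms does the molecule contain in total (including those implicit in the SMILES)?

Walk through each heavy atom and fill implicit hydrogens from standard valence (C 4, N 3, O 2, S 2, halogen 1); for lowercase aromatic atoms, an aromatic c carries 1 H when it has two neighbours and 0 H with three, and aromatic n carries 0 H:
  atom 1: N, bond orders sum to 1 (valence 3) → 2 H
  atom 2: aromatic c, 3 neighbours → 0 H
  atom 3: aromatic c, 2 neighbours → 1 H
  atom 4: aromatic c, 3 neighbours → 0 H
  atom 5: aromatic c, 2 neighbours → 1 H
  atom 6: aromatic c, 2 neighbours → 1 H
  atom 7: aromatic c, 2 neighbours → 1 H
  atom 8: aromatic c, 2 neighbours → 1 H
  atom 9: aromatic c, 3 neighbours → 0 H
  atom 10: aromatic c, 2 neighbours → 1 H
  atom 11: aromatic c, 2 neighbours → 1 H
Total hydrogens: 9.

9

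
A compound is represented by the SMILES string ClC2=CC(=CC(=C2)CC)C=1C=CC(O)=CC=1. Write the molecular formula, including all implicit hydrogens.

C14H13ClO

Walk through each heavy atom and fill implicit hydrogens from standard valence (C 4, N 3, O 2, S 2, halogen 1):
  atom 1: Cl (halogen, monovalent) → 0 H
  atom 2: C, bond orders sum to 4 (valence 4) → 0 H
  atom 3: C, bond orders sum to 3 (valence 4) → 1 H
  atom 4: C, bond orders sum to 4 (valence 4) → 0 H
  atom 5: C, bond orders sum to 3 (valence 4) → 1 H
  atom 6: C, bond orders sum to 4 (valence 4) → 0 H
  atom 7: C, bond orders sum to 3 (valence 4) → 1 H
  atom 8: C, bond orders sum to 2 (valence 4) → 2 H
  atom 9: C, bond orders sum to 1 (valence 4) → 3 H
  atom 10: C, bond orders sum to 4 (valence 4) → 0 H
  atom 11: C, bond orders sum to 3 (valence 4) → 1 H
  atom 12: C, bond orders sum to 3 (valence 4) → 1 H
  atom 13: C, bond orders sum to 4 (valence 4) → 0 H
  atom 14: O, bond orders sum to 1 (valence 2) → 1 H
  atom 15: C, bond orders sum to 3 (valence 4) → 1 H
  atom 16: C, bond orders sum to 3 (valence 4) → 1 H
Totals → C:14, H:13, Cl:1, O:1.
In Hill order: C14H13ClO.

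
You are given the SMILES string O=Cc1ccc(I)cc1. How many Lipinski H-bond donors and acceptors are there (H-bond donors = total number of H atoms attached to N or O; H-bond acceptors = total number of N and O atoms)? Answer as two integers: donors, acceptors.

Donors: find every N or O and count the H atoms it carries.
  atom 1 (O): bond orders sum to 2 → 0 H
Lipinski HBD = 0.
Acceptors: N atoms = 0, O atoms = 1 → HBA = 1.

0, 1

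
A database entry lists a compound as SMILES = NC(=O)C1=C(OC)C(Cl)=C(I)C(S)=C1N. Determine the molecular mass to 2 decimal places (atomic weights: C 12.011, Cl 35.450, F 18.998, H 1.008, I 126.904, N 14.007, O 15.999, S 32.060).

First, the molecular formula is C8H8ClIN2O2S (counting implicit H from valence).
  C: 8 × 12.011 = 96.088
  Cl: 1 × 35.450 = 35.450
  H: 8 × 1.008 = 8.064
  I: 1 × 126.904 = 126.904
  N: 2 × 14.007 = 28.014
  O: 2 × 15.999 = 31.998
  S: 1 × 32.060 = 32.060
Sum: 8×12.011 + 1×35.450 + 8×1.008 + 1×126.904 + 2×14.007 + 2×15.999 + 1×32.060 = 358.578 → 358.58 g/mol.

358.58 g/mol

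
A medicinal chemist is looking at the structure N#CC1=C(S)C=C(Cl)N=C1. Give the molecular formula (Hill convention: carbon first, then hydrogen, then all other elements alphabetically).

C6H3ClN2S

Walk through each heavy atom and fill implicit hydrogens from standard valence (C 4, N 3, O 2, S 2, halogen 1):
  atom 1: N, bond orders sum to 3 (valence 3) → 0 H
  atom 2: C, bond orders sum to 4 (valence 4) → 0 H
  atom 3: C, bond orders sum to 4 (valence 4) → 0 H
  atom 4: C, bond orders sum to 4 (valence 4) → 0 H
  atom 5: S, bond orders sum to 1 (valence 2) → 1 H
  atom 6: C, bond orders sum to 3 (valence 4) → 1 H
  atom 7: C, bond orders sum to 4 (valence 4) → 0 H
  atom 8: Cl (halogen, monovalent) → 0 H
  atom 9: N, bond orders sum to 3 (valence 3) → 0 H
  atom 10: C, bond orders sum to 3 (valence 4) → 1 H
Totals → C:6, H:3, Cl:1, N:2, S:1.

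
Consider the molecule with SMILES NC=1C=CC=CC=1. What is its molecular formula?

Walk through each heavy atom and fill implicit hydrogens from standard valence (C 4, N 3, O 2, S 2, halogen 1):
  atom 1: N, bond orders sum to 1 (valence 3) → 2 H
  atom 2: C, bond orders sum to 4 (valence 4) → 0 H
  atom 3: C, bond orders sum to 3 (valence 4) → 1 H
  atom 4: C, bond orders sum to 3 (valence 4) → 1 H
  atom 5: C, bond orders sum to 3 (valence 4) → 1 H
  atom 6: C, bond orders sum to 3 (valence 4) → 1 H
  atom 7: C, bond orders sum to 3 (valence 4) → 1 H
Totals → C:6, H:7, N:1.
In Hill order: C6H7N.

C6H7N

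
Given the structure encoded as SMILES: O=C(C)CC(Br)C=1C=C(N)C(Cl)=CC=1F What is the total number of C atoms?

Count every carbon token in the SMILES (each C, including those in ring-closure positions and inside branches).
Carbon count: 10.

10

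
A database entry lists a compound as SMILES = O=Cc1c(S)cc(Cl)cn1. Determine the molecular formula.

Walk through each heavy atom and fill implicit hydrogens from standard valence (C 4, N 3, O 2, S 2, halogen 1); for lowercase aromatic atoms, an aromatic c carries 1 H when it has two neighbours and 0 H with three, and aromatic n carries 0 H:
  atom 1: O, bond orders sum to 2 (valence 2) → 0 H
  atom 2: C, bond orders sum to 3 (valence 4) → 1 H
  atom 3: aromatic c, 3 neighbours → 0 H
  atom 4: aromatic c, 3 neighbours → 0 H
  atom 5: S, bond orders sum to 1 (valence 2) → 1 H
  atom 6: aromatic c, 2 neighbours → 1 H
  atom 7: aromatic c, 3 neighbours → 0 H
  atom 8: Cl (halogen, monovalent) → 0 H
  atom 9: aromatic c, 2 neighbours → 1 H
  atom 10: aromatic n, 2 neighbours → 0 H
Totals → C:6, H:4, Cl:1, N:1, O:1, S:1.
In Hill order: C6H4ClNOS.

C6H4ClNOS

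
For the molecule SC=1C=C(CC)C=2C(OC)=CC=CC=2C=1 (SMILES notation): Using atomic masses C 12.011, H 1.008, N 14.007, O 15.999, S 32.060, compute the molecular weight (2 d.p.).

First, the molecular formula is C13H14OS (counting implicit H from valence).
  C: 13 × 12.011 = 156.143
  H: 14 × 1.008 = 14.112
  O: 1 × 15.999 = 15.999
  S: 1 × 32.060 = 32.060
Sum: 13×12.011 + 14×1.008 + 1×15.999 + 1×32.060 = 218.314 → 218.31 g/mol.

218.31 g/mol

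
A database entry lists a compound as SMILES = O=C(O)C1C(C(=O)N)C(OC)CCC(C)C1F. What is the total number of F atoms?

Scan the SMILES for F atoms (remember two-letter symbols like Cl and Br are single atoms).
Fluorine count: 1.

1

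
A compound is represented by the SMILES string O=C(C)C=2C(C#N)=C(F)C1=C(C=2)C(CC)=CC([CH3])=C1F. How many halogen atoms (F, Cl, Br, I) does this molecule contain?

Halogen atoms appear at heavy-atom positions 9, 20 (2×F).
Other groups present: 1 ketone, 1 nitrile.
Halogen count: 2.

2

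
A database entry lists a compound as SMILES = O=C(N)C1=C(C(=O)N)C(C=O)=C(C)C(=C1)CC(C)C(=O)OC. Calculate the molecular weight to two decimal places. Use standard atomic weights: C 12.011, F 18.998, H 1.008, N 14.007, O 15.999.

306.32 g/mol

First, the molecular formula is C15H18N2O5 (counting implicit H from valence).
  C: 15 × 12.011 = 180.165
  H: 18 × 1.008 = 18.144
  N: 2 × 14.007 = 28.014
  O: 5 × 15.999 = 79.995
Sum: 15×12.011 + 18×1.008 + 2×14.007 + 5×15.999 = 306.318 → 306.32 g/mol.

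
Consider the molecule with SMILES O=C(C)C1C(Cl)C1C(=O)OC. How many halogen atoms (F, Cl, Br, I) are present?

1

Halogen atoms appear at heavy-atom position 6 (1×Cl).
Other groups present: 1 ester, 1 ketone.
Halogen count: 1.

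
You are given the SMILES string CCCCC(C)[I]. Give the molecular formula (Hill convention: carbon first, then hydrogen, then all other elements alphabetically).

Walk through each heavy atom and fill implicit hydrogens from standard valence (C 4, N 3, O 2, S 2, halogen 1):
  atom 1: C, bond orders sum to 1 (valence 4) → 3 H
  atom 2: C, bond orders sum to 2 (valence 4) → 2 H
  atom 3: C, bond orders sum to 2 (valence 4) → 2 H
  atom 4: C, bond orders sum to 2 (valence 4) → 2 H
  atom 5: C, bond orders sum to 3 (valence 4) → 1 H
  atom 6: C, bond orders sum to 1 (valence 4) → 3 H
  atom 7: I with explicit H count 0
Totals → C:6, H:13, I:1.
In Hill order: C6H13I.

C6H13I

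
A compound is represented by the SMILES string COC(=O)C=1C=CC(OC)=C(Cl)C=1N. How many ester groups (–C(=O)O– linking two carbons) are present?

1

The ester motif appears at heavy-atom position 3 in the SMILES.
Other groups present: 1 ether, 1 primary amine.
Ester count: 1.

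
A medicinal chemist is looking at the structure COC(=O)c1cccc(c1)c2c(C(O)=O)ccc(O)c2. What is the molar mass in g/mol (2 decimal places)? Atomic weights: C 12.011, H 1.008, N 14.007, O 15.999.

First, the molecular formula is C15H12O5 (counting implicit H from valence).
  C: 15 × 12.011 = 180.165
  H: 12 × 1.008 = 12.096
  O: 5 × 15.999 = 79.995
Sum: 15×12.011 + 12×1.008 + 5×15.999 = 272.256 → 272.26 g/mol.

272.26 g/mol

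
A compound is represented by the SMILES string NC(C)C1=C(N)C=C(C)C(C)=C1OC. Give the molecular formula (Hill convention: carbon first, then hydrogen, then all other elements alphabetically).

Walk through each heavy atom and fill implicit hydrogens from standard valence (C 4, N 3, O 2, S 2, halogen 1):
  atom 1: N, bond orders sum to 1 (valence 3) → 2 H
  atom 2: C, bond orders sum to 3 (valence 4) → 1 H
  atom 3: C, bond orders sum to 1 (valence 4) → 3 H
  atom 4: C, bond orders sum to 4 (valence 4) → 0 H
  atom 5: C, bond orders sum to 4 (valence 4) → 0 H
  atom 6: N, bond orders sum to 1 (valence 3) → 2 H
  atom 7: C, bond orders sum to 3 (valence 4) → 1 H
  atom 8: C, bond orders sum to 4 (valence 4) → 0 H
  atom 9: C, bond orders sum to 1 (valence 4) → 3 H
  atom 10: C, bond orders sum to 4 (valence 4) → 0 H
  atom 11: C, bond orders sum to 1 (valence 4) → 3 H
  atom 12: C, bond orders sum to 4 (valence 4) → 0 H
  atom 13: O, bond orders sum to 2 (valence 2) → 0 H
  atom 14: C, bond orders sum to 1 (valence 4) → 3 H
Totals → C:11, H:18, N:2, O:1.
In Hill order: C11H18N2O.

C11H18N2O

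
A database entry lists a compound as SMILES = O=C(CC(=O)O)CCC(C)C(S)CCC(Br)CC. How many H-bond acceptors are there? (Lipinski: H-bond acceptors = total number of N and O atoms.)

3

N atoms: 0; O atoms: 3.
Lipinski HBA = 0 + 3 = 3.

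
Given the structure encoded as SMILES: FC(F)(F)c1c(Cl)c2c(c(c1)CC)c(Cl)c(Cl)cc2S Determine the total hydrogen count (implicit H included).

8

Walk through each heavy atom and fill implicit hydrogens from standard valence (C 4, N 3, O 2, S 2, halogen 1); for lowercase aromatic atoms, an aromatic c carries 1 H when it has two neighbours and 0 H with three, and aromatic n carries 0 H:
  atom 1: F (halogen, monovalent) → 0 H
  atom 2: C, bond orders sum to 4 (valence 4) → 0 H
  atom 3: F (halogen, monovalent) → 0 H
  atom 4: F (halogen, monovalent) → 0 H
  atom 5: aromatic c, 3 neighbours → 0 H
  atom 6: aromatic c, 3 neighbours → 0 H
  atom 7: Cl (halogen, monovalent) → 0 H
  atom 8: aromatic c, 3 neighbours → 0 H
  atom 9: aromatic c, 3 neighbours → 0 H
  atom 10: aromatic c, 3 neighbours → 0 H
  atom 11: aromatic c, 2 neighbours → 1 H
  atom 12: C, bond orders sum to 2 (valence 4) → 2 H
  atom 13: C, bond orders sum to 1 (valence 4) → 3 H
  atom 14: aromatic c, 3 neighbours → 0 H
  atom 15: Cl (halogen, monovalent) → 0 H
  atom 16: aromatic c, 3 neighbours → 0 H
  atom 17: Cl (halogen, monovalent) → 0 H
  atom 18: aromatic c, 2 neighbours → 1 H
  atom 19: aromatic c, 3 neighbours → 0 H
  atom 20: S, bond orders sum to 1 (valence 2) → 1 H
Total hydrogens: 8.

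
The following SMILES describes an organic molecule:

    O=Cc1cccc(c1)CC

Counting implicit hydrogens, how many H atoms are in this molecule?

Walk through each heavy atom and fill implicit hydrogens from standard valence (C 4, N 3, O 2, S 2, halogen 1); for lowercase aromatic atoms, an aromatic c carries 1 H when it has two neighbours and 0 H with three, and aromatic n carries 0 H:
  atom 1: O, bond orders sum to 2 (valence 2) → 0 H
  atom 2: C, bond orders sum to 3 (valence 4) → 1 H
  atom 3: aromatic c, 3 neighbours → 0 H
  atom 4: aromatic c, 2 neighbours → 1 H
  atom 5: aromatic c, 2 neighbours → 1 H
  atom 6: aromatic c, 2 neighbours → 1 H
  atom 7: aromatic c, 3 neighbours → 0 H
  atom 8: aromatic c, 2 neighbours → 1 H
  atom 9: C, bond orders sum to 2 (valence 4) → 2 H
  atom 10: C, bond orders sum to 1 (valence 4) → 3 H
Total hydrogens: 10.

10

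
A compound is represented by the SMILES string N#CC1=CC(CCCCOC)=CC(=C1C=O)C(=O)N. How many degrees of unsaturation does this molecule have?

8

Molecular formula: C14H16N2O3.
DoU = (2C + 2 + N − H − X) / 2, where X is the halogen count and O/S are ignored.
    = (2·14 + 2 + 2 − 16 − 0) / 2 = 16 / 2 = 8.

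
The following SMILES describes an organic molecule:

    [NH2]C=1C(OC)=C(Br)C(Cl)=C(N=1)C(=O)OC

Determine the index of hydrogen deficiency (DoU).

Degree of unsaturation = (number of rings) + (number of π bonds).
Ring closures in the SMILES: 1.
π bonds: 4 double bonds (each 1 DoU) → 4 DoU from unsaturation.
Total DoU = 1 + 4 = 5.

5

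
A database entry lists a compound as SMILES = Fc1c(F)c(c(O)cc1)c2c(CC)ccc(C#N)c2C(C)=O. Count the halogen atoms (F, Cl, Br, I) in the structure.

Halogen atoms appear at heavy-atom positions 1, 4 (2×F).
Other groups present: 1 hydroxyl, 1 ketone, 1 nitrile.
Halogen count: 2.

2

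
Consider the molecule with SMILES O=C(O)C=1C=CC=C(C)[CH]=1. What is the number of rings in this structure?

1

In SMILES, each pair of matching ring-closure digits denotes one ring-closing bond; the number of such bonds equals the number of independent rings.
Ring-closure bonds here: 1.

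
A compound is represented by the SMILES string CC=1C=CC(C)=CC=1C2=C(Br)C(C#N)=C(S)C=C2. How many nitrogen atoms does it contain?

1

Scan the SMILES for N atoms (remember two-letter symbols like Cl and Br are single atoms).
Nitrogen count: 1.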